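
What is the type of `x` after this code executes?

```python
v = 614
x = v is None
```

'is' comparison returns bool

bool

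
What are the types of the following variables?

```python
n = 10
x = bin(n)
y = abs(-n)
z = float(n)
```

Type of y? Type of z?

abs() of int returns int; float() returns float

int, float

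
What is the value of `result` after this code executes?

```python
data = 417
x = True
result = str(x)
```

data = 417; x = True; result = 'True'

'True'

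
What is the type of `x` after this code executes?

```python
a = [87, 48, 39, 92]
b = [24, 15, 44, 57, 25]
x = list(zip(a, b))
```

list(zip()) returns a list of tuples

list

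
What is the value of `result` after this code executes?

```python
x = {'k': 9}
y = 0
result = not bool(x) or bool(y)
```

x = {'k': 9}; y = 0; result = False

False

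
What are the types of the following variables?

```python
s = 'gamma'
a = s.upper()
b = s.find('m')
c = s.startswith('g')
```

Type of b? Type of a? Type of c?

find() returns int; upper() returns str; startswith() returns bool

int, str, bool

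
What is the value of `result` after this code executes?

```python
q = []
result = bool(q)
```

q = []; result = False

False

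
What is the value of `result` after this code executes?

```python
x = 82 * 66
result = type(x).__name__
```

x is int; result = 'int'

'int'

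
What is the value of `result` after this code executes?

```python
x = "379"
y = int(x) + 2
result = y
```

x = '379'; y = 381; result = 381

381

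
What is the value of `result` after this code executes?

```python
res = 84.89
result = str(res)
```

res = 84.89; result = '84.89'

'84.89'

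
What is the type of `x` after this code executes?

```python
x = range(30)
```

range() returns a range object

range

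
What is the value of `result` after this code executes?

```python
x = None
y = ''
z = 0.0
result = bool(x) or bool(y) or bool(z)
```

x = None; y = ''; z = 0.0; result = False

False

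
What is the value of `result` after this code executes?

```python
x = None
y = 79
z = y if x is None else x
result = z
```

x = None; y = 79; z = 79; result = 79

79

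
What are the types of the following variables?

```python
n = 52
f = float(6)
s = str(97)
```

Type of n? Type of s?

n is assigned a bare integer (no decimal point), so it is an int; s is assigned the result of calling str(), which returns a str

int, str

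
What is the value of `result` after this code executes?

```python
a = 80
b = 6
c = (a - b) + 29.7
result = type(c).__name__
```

a is int; b is int; c is float; result = 'float'

'float'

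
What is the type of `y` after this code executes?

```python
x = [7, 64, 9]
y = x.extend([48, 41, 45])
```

list.extend() returns None

NoneType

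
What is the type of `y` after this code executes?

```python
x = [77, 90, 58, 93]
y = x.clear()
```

list.clear() returns None

NoneType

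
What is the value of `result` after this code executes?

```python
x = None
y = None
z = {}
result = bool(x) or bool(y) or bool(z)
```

x = None; y = None; z = {}; result = False

False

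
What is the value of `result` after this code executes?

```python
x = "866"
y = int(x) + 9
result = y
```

x = '866'; y = 875; result = 875

875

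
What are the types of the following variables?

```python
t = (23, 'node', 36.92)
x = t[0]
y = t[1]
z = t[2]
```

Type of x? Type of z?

tuple[0] is int; tuple[2] is float

int, float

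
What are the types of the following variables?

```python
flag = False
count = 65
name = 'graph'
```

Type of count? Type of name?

count is assigned a bare integer (no decimal point), so it is an int; name is assigned a quoted string literal, so it is a str

int, str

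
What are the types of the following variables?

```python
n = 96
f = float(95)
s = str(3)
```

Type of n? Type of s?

n is assigned a bare integer (no decimal point), so it is an int; s is assigned the result of calling str(), which returns a str

int, str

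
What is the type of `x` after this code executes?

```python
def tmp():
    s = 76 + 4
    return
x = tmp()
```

Bare return returns None

NoneType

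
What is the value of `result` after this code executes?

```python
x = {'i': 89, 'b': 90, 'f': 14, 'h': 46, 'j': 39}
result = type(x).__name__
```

x is dict; result = 'dict'

'dict'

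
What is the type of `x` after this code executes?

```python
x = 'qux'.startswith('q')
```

str.startswith() returns bool

bool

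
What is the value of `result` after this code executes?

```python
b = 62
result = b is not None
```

b = 62; result = True

True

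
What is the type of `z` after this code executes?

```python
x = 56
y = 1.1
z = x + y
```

int + float = float

float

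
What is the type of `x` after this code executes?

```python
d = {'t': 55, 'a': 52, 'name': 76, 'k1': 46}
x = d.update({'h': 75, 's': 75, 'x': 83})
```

dict.update() returns None

NoneType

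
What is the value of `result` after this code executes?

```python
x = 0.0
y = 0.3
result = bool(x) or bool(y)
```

x = 0.0; y = 0.3; result = True

True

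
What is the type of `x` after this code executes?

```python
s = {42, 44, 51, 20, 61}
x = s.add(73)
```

set.add() returns None (mutates in place)

NoneType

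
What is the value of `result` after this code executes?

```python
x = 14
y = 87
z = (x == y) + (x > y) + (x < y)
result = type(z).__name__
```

x is int; y is int; z is int; result = 'int'

'int'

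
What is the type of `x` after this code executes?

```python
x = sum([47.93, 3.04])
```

sum() of floats returns float

float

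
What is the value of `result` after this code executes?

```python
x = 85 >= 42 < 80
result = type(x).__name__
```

x is bool; result = 'bool'

'bool'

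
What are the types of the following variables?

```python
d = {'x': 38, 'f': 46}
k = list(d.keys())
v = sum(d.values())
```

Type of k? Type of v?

list() converts to list; sum of ints is int

list, int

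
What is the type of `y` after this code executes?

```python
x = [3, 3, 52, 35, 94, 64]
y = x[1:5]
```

Slicing a list returns a list

list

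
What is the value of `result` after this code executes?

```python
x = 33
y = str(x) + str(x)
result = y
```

x = 33; y = '3333'; result = '3333'

'3333'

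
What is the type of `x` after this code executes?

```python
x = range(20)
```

range() returns a range object

range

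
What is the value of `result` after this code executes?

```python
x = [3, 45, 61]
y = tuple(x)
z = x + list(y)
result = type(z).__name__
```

x is list; y is tuple; z is list; result = 'list'

'list'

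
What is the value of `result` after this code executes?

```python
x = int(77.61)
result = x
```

x = 77; result = 77

77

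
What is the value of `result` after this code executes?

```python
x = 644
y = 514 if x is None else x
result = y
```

x = 644; y = 644; result = 644

644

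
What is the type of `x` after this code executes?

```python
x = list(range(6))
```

list(range()) returns list

list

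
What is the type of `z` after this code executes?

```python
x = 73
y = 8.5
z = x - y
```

int - float = float

float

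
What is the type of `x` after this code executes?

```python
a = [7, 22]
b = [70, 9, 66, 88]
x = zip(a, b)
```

zip() returns a zip object

zip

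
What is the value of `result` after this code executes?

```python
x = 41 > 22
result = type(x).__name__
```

x is bool; result = 'bool'

'bool'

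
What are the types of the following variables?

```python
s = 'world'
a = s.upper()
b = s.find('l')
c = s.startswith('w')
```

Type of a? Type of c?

upper() returns str; startswith() returns bool

str, bool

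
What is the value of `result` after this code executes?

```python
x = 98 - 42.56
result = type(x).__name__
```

x is float; result = 'float'

'float'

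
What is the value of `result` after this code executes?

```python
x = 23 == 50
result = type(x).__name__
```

x is bool; result = 'bool'

'bool'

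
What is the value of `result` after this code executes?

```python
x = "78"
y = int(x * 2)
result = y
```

x = '78'; y = 7878; result = 7878

7878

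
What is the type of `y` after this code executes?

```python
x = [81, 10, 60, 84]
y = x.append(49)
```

list.append() returns None (mutates in place)

NoneType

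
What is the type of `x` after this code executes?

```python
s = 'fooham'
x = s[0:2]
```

Slicing a str returns str

str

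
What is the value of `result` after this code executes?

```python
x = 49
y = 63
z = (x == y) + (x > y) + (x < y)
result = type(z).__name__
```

x is int; y is int; z is int; result = 'int'

'int'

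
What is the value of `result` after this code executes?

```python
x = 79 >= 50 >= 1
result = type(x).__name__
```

x is bool; result = 'bool'

'bool'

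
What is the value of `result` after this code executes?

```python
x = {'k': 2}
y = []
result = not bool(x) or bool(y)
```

x = {'k': 2}; y = []; result = False

False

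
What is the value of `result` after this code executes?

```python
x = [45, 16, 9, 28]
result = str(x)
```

x = [45, 16, 9, 28]; result = '[45, 16, 9, 28]'

'[45, 16, 9, 28]'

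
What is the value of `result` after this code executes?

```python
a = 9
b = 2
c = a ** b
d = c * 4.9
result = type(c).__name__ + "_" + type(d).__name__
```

a is int; b is int; c is int; d is float; result = 'int_float'

'int_float'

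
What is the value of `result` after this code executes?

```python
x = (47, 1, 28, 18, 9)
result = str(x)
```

x = (47, 1, 28, 18, 9); result = '(47, 1, 28, 18, 9)'

'(47, 1, 28, 18, 9)'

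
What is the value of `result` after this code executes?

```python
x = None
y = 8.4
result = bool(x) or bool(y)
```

x = None; y = 8.4; result = True

True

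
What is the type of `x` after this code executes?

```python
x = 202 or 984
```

'or' returns first truthy value (int)

int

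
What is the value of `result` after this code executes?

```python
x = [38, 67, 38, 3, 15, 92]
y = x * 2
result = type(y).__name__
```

x is list; y is list; result = 'list'

'list'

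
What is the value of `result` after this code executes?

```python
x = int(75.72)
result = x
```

x = 75; result = 75

75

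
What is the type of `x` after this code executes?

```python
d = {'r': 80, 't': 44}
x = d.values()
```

.values() returns dict_values view

dict_values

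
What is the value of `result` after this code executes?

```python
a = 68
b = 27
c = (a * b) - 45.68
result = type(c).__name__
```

a is int; b is int; c is float; result = 'float'

'float'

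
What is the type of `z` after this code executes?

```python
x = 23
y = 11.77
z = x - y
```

int - float = float

float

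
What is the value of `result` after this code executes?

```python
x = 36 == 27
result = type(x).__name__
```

x is bool; result = 'bool'

'bool'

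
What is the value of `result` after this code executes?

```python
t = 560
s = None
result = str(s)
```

t = 560; s = None; result = 'None'

'None'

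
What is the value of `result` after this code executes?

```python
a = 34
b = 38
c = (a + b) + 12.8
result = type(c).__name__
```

a is int; b is int; c is float; result = 'float'

'float'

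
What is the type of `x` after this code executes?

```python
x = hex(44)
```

hex() returns str representation

str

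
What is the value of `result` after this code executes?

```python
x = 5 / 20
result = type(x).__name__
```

x is float; result = 'float'

'float'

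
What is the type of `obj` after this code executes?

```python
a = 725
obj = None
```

None has type NoneType

NoneType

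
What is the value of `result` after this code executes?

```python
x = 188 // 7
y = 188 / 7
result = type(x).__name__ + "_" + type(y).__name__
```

x is int; y is float; result = 'int_float'

'int_float'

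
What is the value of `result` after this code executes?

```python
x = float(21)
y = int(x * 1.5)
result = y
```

x = 21.0; y = 31; result = 31

31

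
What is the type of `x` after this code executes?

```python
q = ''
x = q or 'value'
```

'or' returns first truthy value (str)

str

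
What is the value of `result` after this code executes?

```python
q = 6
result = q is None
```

q = 6; result = False

False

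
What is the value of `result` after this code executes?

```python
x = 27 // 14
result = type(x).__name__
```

x is int; result = 'int'

'int'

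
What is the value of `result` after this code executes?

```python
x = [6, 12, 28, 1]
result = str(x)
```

x = [6, 12, 28, 1]; result = '[6, 12, 28, 1]'

'[6, 12, 28, 1]'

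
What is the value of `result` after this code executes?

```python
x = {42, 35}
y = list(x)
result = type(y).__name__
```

x is set; y is list; result = 'list'

'list'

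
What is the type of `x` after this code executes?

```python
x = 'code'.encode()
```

str.encode() returns bytes

bytes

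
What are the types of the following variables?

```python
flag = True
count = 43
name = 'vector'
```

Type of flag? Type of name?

flag is assigned the constant True, which has type bool; name is assigned a quoted string literal, so it is a str

bool, str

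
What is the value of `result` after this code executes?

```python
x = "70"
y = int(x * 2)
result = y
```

x = '70'; y = 7070; result = 7070

7070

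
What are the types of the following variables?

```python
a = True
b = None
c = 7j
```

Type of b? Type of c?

b is assigned None, whose type is NoneType; c is assigned 7j, an imaginary literal (j suffix), which has type complex

NoneType, complex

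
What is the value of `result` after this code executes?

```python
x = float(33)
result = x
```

x = 33.0; result = 33.0

33.0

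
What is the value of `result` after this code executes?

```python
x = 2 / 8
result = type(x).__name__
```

x is float; result = 'float'

'float'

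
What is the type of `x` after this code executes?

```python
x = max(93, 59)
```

max() of ints returns int

int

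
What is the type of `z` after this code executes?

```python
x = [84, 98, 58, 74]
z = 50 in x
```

'in' operator returns bool

bool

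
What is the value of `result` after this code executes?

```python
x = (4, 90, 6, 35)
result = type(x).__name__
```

x is tuple; result = 'tuple'

'tuple'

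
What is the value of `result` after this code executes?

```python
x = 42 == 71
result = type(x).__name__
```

x is bool; result = 'bool'

'bool'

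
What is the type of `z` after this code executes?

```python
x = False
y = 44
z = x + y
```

bool + int = int (bool is subclass of int)

int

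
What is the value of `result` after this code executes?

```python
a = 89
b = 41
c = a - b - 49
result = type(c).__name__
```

a is int; b is int; c is int; result = 'int'

'int'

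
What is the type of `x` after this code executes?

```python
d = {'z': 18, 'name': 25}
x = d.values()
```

.values() returns dict_values view

dict_values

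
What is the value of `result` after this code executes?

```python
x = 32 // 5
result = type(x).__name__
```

x is int; result = 'int'

'int'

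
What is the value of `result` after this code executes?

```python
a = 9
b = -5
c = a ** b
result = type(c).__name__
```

a is int; b is int; c is float; result = 'float'

'float'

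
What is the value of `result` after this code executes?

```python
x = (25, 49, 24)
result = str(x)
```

x = (25, 49, 24); result = '(25, 49, 24)'

'(25, 49, 24)'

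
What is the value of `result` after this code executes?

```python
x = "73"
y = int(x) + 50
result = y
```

x = '73'; y = 123; result = 123

123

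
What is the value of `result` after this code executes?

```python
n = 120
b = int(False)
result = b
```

n = 120; b = 0; result = 0

0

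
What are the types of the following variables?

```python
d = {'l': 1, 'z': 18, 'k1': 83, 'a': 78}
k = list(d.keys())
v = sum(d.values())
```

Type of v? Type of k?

sum of ints is int; list() converts to list

int, list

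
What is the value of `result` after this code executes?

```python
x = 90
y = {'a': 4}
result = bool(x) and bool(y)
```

x = 90; y = {'a': 4}; result = True

True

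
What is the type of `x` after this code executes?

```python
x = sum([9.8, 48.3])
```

sum() of floats returns float

float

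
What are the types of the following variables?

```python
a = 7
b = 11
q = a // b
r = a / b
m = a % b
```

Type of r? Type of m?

/ returns float; % of ints returns int

float, int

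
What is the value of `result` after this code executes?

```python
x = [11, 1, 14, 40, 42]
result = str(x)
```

x = [11, 1, 14, 40, 42]; result = '[11, 1, 14, 40, 42]'

'[11, 1, 14, 40, 42]'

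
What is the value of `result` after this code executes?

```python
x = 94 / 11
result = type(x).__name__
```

x is float; result = 'float'

'float'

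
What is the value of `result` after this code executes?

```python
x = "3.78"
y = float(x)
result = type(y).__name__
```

x is str; y is float; result = 'float'

'float'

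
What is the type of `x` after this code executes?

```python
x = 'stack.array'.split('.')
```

str.split() returns list

list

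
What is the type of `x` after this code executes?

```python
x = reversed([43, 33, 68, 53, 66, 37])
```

reversed() on a list returns list_reverseiterator

list_reverseiterator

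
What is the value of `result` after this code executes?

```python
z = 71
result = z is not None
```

z = 71; result = True

True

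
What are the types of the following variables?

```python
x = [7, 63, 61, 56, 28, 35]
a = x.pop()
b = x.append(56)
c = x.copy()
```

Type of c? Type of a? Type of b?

copy() returns list; pop() returns element; append() returns None

list, int, NoneType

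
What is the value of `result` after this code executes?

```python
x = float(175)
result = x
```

x = 175.0; result = 175.0

175.0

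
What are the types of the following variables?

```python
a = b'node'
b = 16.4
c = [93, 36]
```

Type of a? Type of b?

a is assigned a bytes literal (b'...' prefix); b is assigned a number with a decimal point, so it is a float

bytes, float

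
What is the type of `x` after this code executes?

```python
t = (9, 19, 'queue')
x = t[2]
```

Index 2 of tuple is a str literal

str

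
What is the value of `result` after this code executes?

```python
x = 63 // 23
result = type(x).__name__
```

x is int; result = 'int'

'int'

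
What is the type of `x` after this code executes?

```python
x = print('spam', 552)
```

print() returns None

NoneType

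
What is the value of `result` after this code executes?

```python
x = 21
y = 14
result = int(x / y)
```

x = 21; y = 14; result = 1

1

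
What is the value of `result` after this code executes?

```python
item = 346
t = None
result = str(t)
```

item = 346; t = None; result = 'None'

'None'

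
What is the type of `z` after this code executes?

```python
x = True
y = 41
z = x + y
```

bool + int = int (bool is subclass of int)

int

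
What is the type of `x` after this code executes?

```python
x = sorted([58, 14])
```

sorted() always returns list

list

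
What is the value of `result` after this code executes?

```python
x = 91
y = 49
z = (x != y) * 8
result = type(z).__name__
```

x is int; y is int; z is int; result = 'int'

'int'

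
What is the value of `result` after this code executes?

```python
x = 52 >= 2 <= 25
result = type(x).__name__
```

x is bool; result = 'bool'

'bool'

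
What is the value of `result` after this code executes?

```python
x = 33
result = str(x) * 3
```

x = 33; result = '333333'

'333333'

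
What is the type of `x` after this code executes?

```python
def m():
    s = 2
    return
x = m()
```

Bare return returns None

NoneType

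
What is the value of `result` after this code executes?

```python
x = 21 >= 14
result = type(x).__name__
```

x is bool; result = 'bool'

'bool'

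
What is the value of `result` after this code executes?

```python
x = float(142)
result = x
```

x = 142.0; result = 142.0

142.0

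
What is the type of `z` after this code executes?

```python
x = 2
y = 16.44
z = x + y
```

int + float = float

float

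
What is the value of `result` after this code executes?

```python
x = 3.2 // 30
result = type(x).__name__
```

x is float; result = 'float'

'float'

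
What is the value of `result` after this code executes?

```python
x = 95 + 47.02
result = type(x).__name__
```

x is float; result = 'float'

'float'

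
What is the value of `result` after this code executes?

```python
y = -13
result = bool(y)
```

y = -13; result = True

True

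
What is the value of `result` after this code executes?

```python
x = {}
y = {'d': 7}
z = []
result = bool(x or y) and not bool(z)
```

x = {}; y = {'d': 7}; z = []; result = True

True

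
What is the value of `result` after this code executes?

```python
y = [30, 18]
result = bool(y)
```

y = [30, 18]; result = True

True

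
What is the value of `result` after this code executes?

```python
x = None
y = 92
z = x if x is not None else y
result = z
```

x = None; y = 92; z = 92; result = 92

92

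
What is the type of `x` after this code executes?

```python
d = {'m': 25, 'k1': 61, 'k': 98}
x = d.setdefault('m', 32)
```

dict.setdefault() returns the (existing or default) value

int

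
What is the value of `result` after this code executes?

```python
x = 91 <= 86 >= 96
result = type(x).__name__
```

x is bool; result = 'bool'

'bool'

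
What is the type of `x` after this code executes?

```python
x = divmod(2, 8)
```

divmod() returns tuple of (quotient, remainder)

tuple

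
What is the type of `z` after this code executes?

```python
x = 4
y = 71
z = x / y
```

int / int = float

float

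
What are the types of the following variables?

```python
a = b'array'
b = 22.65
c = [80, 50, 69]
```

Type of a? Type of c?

a is assigned a bytes literal (b'...' prefix); c is assigned a list literal (square brackets)

bytes, list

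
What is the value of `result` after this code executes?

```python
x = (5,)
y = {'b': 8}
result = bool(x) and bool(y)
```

x = (5,); y = {'b': 8}; result = True

True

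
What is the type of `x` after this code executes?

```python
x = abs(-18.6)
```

abs() of float returns float

float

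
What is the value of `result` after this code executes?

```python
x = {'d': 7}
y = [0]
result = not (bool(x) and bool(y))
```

x = {'d': 7}; y = [0]; result = False

False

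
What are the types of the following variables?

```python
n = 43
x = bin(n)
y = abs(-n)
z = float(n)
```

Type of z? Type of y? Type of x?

float() returns float; abs() of int returns int; bin() returns str

float, int, str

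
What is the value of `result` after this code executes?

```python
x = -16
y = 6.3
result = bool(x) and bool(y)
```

x = -16; y = 6.3; result = True

True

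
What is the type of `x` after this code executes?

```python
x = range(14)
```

range() returns a range object

range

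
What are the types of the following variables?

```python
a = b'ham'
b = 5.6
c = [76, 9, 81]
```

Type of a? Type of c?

a is assigned a bytes literal (b'...' prefix); c is assigned a list literal (square brackets)

bytes, list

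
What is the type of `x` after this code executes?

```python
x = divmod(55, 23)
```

divmod() returns tuple of (quotient, remainder)

tuple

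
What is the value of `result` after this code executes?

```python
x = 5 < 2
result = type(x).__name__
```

x is bool; result = 'bool'

'bool'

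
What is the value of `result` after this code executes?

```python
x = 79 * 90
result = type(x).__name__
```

x is int; result = 'int'

'int'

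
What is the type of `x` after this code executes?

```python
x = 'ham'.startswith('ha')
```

str.startswith() returns bool

bool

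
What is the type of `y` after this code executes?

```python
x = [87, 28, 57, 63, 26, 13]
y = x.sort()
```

list.sort() returns None (mutates in place)

NoneType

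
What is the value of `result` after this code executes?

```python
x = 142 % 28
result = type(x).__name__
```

x is int; result = 'int'

'int'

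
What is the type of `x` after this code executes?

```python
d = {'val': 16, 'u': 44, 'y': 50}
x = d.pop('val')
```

dict.pop() returns the value

int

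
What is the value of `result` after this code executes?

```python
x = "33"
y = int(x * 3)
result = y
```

x = '33'; y = 333333; result = 333333

333333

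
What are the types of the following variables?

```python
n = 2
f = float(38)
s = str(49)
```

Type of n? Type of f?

n is assigned a bare integer (no decimal point), so it is an int; f is assigned the result of calling float(), which returns a float

int, float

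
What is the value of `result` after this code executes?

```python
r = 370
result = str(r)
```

r = 370; result = '370'

'370'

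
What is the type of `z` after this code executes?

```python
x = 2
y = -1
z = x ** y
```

int ** negative = float

float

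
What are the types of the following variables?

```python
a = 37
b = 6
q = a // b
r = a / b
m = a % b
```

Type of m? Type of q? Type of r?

% of ints returns int; // returns int; / returns float

int, int, float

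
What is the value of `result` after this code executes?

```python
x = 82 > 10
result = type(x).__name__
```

x is bool; result = 'bool'

'bool'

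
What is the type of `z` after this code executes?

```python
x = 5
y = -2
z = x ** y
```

int ** negative = float

float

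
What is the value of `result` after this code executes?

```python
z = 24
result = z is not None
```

z = 24; result = True

True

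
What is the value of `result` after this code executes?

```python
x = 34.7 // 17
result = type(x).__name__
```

x is float; result = 'float'

'float'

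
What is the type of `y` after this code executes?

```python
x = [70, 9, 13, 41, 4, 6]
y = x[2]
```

Indexing list[int] returns int

int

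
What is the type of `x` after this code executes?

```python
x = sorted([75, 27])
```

sorted() always returns list

list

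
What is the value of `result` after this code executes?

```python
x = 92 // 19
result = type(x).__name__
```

x is int; result = 'int'

'int'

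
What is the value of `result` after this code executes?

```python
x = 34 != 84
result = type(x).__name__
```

x is bool; result = 'bool'

'bool'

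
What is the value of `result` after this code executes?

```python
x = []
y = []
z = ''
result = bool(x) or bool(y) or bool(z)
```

x = []; y = []; z = ''; result = False

False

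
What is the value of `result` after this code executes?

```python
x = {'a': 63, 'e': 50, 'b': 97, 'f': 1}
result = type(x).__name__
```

x is dict; result = 'dict'

'dict'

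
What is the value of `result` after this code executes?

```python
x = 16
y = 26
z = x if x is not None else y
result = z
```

x = 16; y = 26; z = 16; result = 16

16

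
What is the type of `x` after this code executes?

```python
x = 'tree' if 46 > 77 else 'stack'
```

Both branches of conditional are str

str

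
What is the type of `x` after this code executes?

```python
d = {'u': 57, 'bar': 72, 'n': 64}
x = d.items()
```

dict.items() returns dict_items view

dict_items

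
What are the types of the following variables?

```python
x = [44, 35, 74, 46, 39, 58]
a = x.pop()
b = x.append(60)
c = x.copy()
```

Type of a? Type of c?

pop() returns element; copy() returns list

int, list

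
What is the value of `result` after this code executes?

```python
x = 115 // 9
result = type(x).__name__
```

x is int; result = 'int'

'int'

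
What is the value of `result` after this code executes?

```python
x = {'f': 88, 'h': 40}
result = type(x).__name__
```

x is dict; result = 'dict'

'dict'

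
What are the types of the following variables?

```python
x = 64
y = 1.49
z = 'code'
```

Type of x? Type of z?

x is assigned a bare integer (no decimal point), so it is an int; z is assigned a quoted string literal, so it is a str

int, str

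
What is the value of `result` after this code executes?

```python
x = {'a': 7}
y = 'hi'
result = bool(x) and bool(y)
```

x = {'a': 7}; y = 'hi'; result = True

True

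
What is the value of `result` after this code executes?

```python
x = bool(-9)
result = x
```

x = True; result = True

True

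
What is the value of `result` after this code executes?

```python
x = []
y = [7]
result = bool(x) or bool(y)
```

x = []; y = [7]; result = True

True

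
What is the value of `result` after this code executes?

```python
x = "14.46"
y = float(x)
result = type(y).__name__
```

x is str; y is float; result = 'float'

'float'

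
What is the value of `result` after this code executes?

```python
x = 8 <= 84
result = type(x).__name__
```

x is bool; result = 'bool'

'bool'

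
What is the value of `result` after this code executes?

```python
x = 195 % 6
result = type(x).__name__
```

x is int; result = 'int'

'int'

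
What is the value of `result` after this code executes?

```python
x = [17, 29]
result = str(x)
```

x = [17, 29]; result = '[17, 29]'

'[17, 29]'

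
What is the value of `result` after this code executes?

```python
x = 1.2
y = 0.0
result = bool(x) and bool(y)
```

x = 1.2; y = 0.0; result = False

False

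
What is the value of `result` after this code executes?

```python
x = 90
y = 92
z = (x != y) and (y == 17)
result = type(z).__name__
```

x is int; y is int; z is bool; result = 'bool'

'bool'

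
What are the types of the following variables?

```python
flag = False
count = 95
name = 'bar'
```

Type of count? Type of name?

count is assigned a bare integer (no decimal point), so it is an int; name is assigned a quoted string literal, so it is a str

int, str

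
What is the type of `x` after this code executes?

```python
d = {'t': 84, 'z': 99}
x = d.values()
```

.values() returns dict_values view

dict_values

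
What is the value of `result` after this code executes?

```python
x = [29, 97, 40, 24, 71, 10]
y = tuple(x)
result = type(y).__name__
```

x is list; y is tuple; result = 'tuple'

'tuple'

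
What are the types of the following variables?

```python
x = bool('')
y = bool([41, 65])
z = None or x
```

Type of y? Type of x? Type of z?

bool() returns bool; bool() returns bool; None or bool returns the bool

bool, bool, bool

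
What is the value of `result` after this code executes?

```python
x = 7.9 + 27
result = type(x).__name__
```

x is float; result = 'float'

'float'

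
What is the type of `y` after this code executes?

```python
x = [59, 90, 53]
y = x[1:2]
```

Slicing a list returns a list

list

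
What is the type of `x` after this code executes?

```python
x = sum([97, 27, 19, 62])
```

sum() of ints returns int

int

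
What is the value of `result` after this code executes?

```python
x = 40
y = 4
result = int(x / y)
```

x = 40; y = 4; result = 10

10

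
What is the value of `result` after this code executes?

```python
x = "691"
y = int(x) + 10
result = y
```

x = '691'; y = 701; result = 701

701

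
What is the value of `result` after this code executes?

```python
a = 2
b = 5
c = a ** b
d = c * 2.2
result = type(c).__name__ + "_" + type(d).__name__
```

a is int; b is int; c is int; d is float; result = 'int_float'

'int_float'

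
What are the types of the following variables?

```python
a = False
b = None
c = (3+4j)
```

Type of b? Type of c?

b is assigned None, whose type is NoneType; c is assigned (3+4j), an int plus an imaginary literal (j suffix), which evaluates to complex

NoneType, complex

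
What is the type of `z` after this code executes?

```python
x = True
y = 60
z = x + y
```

bool + int = int (bool is subclass of int)

int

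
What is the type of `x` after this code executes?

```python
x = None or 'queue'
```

'or' with None returns the other truthy value (str)

str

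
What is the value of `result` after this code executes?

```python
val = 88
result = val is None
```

val = 88; result = False

False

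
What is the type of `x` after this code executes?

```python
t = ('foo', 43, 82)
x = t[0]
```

Index 0 of tuple is a str literal

str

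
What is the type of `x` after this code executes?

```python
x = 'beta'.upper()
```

str.upper() returns str

str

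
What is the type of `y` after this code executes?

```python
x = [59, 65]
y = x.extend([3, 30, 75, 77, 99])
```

list.extend() returns None

NoneType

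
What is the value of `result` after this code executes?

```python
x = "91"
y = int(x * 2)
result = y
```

x = '91'; y = 9191; result = 9191

9191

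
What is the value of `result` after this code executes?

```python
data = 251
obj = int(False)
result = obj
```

data = 251; obj = 0; result = 0

0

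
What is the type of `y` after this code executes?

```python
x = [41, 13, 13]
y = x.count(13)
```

list.count() returns int

int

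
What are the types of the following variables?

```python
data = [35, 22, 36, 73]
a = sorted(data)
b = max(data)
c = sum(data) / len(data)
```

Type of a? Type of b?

sorted() returns list; max of ints returns int

list, int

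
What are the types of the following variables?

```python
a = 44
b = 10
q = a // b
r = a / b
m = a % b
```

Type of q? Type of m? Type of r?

// returns int; % of ints returns int; / returns float

int, int, float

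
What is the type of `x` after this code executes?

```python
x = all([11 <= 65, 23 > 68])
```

all() returns bool

bool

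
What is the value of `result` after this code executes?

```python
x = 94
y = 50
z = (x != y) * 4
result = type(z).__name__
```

x is int; y is int; z is int; result = 'int'

'int'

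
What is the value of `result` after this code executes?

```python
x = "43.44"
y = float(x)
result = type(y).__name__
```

x is str; y is float; result = 'float'

'float'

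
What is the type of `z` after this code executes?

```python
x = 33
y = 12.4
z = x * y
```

int * float = float

float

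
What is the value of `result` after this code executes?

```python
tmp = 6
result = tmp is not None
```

tmp = 6; result = True

True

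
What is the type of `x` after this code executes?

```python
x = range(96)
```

range() returns a range object

range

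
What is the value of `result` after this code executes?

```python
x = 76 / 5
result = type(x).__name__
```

x is float; result = 'float'

'float'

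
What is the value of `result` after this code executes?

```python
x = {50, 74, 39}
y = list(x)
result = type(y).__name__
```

x is set; y is list; result = 'list'

'list'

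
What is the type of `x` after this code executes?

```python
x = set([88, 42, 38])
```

set() constructor returns set

set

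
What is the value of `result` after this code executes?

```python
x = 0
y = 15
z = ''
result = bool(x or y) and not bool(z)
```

x = 0; y = 15; z = ''; result = True

True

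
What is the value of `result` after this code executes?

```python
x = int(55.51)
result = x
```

x = 55; result = 55

55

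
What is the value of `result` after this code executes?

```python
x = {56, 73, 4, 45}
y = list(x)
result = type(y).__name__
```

x is set; y is list; result = 'list'

'list'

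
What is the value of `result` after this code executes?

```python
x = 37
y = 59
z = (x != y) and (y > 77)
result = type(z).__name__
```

x is int; y is int; z is bool; result = 'bool'

'bool'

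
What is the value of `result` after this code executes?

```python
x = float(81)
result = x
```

x = 81.0; result = 81.0

81.0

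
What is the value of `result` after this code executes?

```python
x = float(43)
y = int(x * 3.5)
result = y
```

x = 43.0; y = 150; result = 150

150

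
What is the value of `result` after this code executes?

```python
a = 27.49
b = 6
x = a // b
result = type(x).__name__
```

a is float; b is int; x is float; result = 'float'

'float'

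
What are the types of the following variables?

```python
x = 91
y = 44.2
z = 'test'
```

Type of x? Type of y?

x is assigned a bare integer (no decimal point), so it is an int; y is assigned a number with a decimal point, so it is a float

int, float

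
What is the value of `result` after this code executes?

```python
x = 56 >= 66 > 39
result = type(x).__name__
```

x is bool; result = 'bool'

'bool'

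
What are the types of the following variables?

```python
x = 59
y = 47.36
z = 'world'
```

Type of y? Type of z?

y is assigned a number with a decimal point, so it is a float; z is assigned a quoted string literal, so it is a str

float, str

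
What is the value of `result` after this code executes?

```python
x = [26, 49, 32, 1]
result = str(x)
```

x = [26, 49, 32, 1]; result = '[26, 49, 32, 1]'

'[26, 49, 32, 1]'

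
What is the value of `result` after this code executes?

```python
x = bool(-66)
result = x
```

x = True; result = True

True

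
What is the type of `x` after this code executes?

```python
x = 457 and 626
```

'and' with truthy values returns last operand (int)

int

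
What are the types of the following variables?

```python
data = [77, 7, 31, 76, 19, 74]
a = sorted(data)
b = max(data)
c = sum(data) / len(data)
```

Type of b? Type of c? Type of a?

max of ints returns int; int / int = float; sorted() returns list

int, float, list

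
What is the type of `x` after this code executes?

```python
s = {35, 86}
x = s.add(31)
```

set.add() returns None (mutates in place)

NoneType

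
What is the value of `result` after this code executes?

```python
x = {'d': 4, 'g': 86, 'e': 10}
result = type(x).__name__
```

x is dict; result = 'dict'

'dict'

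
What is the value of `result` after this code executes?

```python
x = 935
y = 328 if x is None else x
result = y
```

x = 935; y = 935; result = 935

935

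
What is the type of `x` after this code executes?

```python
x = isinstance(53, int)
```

isinstance() returns bool

bool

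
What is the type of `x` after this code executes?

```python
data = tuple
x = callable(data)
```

callable() returns bool

bool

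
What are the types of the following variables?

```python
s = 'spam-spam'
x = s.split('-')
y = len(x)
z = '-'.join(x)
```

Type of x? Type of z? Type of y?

str.split() returns list; str.join() returns str; len() returns int

list, str, int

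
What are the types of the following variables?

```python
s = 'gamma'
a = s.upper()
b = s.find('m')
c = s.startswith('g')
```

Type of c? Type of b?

startswith() returns bool; find() returns int

bool, int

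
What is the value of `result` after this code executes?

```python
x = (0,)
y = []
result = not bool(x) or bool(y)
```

x = (0,); y = []; result = False

False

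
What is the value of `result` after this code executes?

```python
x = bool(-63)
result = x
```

x = True; result = True

True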